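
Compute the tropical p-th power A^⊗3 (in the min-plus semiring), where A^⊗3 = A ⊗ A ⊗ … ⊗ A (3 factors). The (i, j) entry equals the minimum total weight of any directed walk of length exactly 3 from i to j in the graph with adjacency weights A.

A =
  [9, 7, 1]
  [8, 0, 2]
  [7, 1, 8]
A^⊗3 =
  [10, 2, 4]
  [8, 0, 2]
  [9, 1, 3]

Each entry (A^⊗3)_ij equals the minimum over all length-3 walks i = v_0 → v_1 → … → v_3 = j of Σ_t A[v_t][v_{t+1}]. For example, for (i, j) = (0, 2) we minimise over 9 possible intermediate vertex sequences; the minimum is 4, attained along the walk 0 → 2 → 1 → 2.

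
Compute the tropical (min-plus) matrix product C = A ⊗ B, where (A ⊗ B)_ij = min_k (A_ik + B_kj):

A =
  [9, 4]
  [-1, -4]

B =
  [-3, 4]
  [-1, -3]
A ⊗ B =
  [3, 1]
  [-5, -7]

Apply the min-plus product entry-by-entry:
  C[0][0] = min over k of (A[0][0] + B[0][0] = 9 + -3 = 6, A[0][1] + B[1][0] = 4 + -1 = 3) = 3 (attained at k = 1)
  C[0][1] = min over k of (A[0][0] + B[0][1] = 9 + 4 = 13, A[0][1] + B[1][1] = 4 + -3 = 1) = 1 (attained at k = 1)
  C[1][0] = min over k of (A[1][0] + B[0][0] = -1 + -3 = -4, A[1][1] + B[1][0] = -4 + -1 = -5) = -5 (attained at k = 1)
  C[1][1] = min over k of (A[1][0] + B[0][1] = -1 + 4 = 3, A[1][1] + B[1][1] = -4 + -3 = -7) = -7 (attained at k = 1)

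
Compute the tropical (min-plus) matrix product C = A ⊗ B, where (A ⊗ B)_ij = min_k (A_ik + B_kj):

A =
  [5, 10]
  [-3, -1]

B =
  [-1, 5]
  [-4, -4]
A ⊗ B =
  [4, 6]
  [-5, -5]

Apply the min-plus product entry-by-entry:
  C[0][0] = min over k of (A[0][0] + B[0][0] = 5 + -1 = 4, A[0][1] + B[1][0] = 10 + -4 = 6) = 4 (attained at k = 0)
  C[0][1] = min over k of (A[0][0] + B[0][1] = 5 + 5 = 10, A[0][1] + B[1][1] = 10 + -4 = 6) = 6 (attained at k = 1)
  C[1][0] = min over k of (A[1][0] + B[0][0] = -3 + -1 = -4, A[1][1] + B[1][0] = -1 + -4 = -5) = -5 (attained at k = 1)
  C[1][1] = min over k of (A[1][0] + B[0][1] = -3 + 5 = 2, A[1][1] + B[1][1] = -1 + -4 = -5) = -5 (attained at k = 1)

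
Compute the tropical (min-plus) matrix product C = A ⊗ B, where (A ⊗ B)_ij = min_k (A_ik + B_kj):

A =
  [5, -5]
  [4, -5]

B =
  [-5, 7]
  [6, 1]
A ⊗ B =
  [0, -4]
  [-1, -4]

Apply the min-plus product entry-by-entry:
  C[0][0] = min over k of (A[0][0] + B[0][0] = 5 + -5 = 0, A[0][1] + B[1][0] = -5 + 6 = 1) = 0 (attained at k = 0)
  C[0][1] = min over k of (A[0][0] + B[0][1] = 5 + 7 = 12, A[0][1] + B[1][1] = -5 + 1 = -4) = -4 (attained at k = 1)
  C[1][0] = min over k of (A[1][0] + B[0][0] = 4 + -5 = -1, A[1][1] + B[1][0] = -5 + 6 = 1) = -1 (attained at k = 0)
  C[1][1] = min over k of (A[1][0] + B[0][1] = 4 + 7 = 11, A[1][1] + B[1][1] = -5 + 1 = -4) = -4 (attained at k = 1)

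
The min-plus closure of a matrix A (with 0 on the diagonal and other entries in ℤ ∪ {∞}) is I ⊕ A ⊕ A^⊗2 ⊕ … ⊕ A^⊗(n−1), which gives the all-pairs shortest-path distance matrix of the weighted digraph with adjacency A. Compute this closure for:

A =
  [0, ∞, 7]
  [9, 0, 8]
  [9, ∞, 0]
Closure =
  [0, ∞, 7]
  [9, 0, 8]
  [9, ∞, 0]

This is the Floyd-Warshall all-pairs shortest-path computation. For each intermediate vertex k = 0, 1, …, 2, update dist[i][j] ← min(dist[i][j], dist[i][k] + dist[k][j]). The final matrix gives, for each (i, j), the minimum total weight of any directed path from i to j (possibly empty when i = j).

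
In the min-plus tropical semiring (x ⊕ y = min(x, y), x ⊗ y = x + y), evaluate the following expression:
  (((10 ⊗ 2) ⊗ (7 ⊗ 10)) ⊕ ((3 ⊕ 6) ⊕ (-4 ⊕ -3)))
(((10 ⊗ 2) ⊗ (7 ⊗ 10)) ⊕ ((3 ⊕ 6) ⊕ (-4 ⊕ -3))) = -4

Expand innermost to outermost. Recall ⊕ takes the minimum of its arguments and ⊗ takes their sum. Working out the expression (((10 ⊗ 2) ⊗ (7 ⊗ 10)) ⊕ ((3 ⊕ 6) ⊕ (-4 ⊕ -3))) gives -4.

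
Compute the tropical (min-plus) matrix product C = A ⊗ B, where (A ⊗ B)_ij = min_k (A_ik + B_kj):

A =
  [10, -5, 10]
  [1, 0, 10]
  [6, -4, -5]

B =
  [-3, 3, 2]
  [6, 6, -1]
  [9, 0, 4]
A ⊗ B =
  [1, 1, -6]
  [-2, 4, -1]
  [2, -5, -5]

Apply the min-plus product entry-by-entry:
  C[0][0] = min over k of (A[0][0] + B[0][0] = 10 + -3 = 7, A[0][1] + B[1][0] = -5 + 6 = 1, A[0][2] + B[2][0] = 10 + 9 = 19) = 1 (attained at k = 1)
  C[0][1] = min over k of (A[0][0] + B[0][1] = 10 + 3 = 13, A[0][1] + B[1][1] = -5 + 6 = 1, A[0][2] + B[2][1] = 10 + 0 = 10) = 1 (attained at k = 1)
  C[0][2] = min over k of (A[0][0] + B[0][2] = 10 + 2 = 12, A[0][1] + B[1][2] = -5 + -1 = -6, A[0][2] + B[2][2] = 10 + 4 = 14) = -6 (attained at k = 1)
  C[1][0] = min over k of (A[1][0] + B[0][0] = 1 + -3 = -2, A[1][1] + B[1][0] = 0 + 6 = 6, A[1][2] + B[2][0] = 10 + 9 = 19) = -2 (attained at k = 0)
  C[1][1] = min over k of (A[1][0] + B[0][1] = 1 + 3 = 4, A[1][1] + B[1][1] = 0 + 6 = 6, A[1][2] + B[2][1] = 10 + 0 = 10) = 4 (attained at k = 0)
  C[1][2] = min over k of (A[1][0] + B[0][2] = 1 + 2 = 3, A[1][1] + B[1][2] = 0 + -1 = -1, A[1][2] + B[2][2] = 10 + 4 = 14) = -1 (attained at k = 1)
  C[2][0] = min over k of (A[2][0] + B[0][0] = 6 + -3 = 3, A[2][1] + B[1][0] = -4 + 6 = 2, A[2][2] + B[2][0] = -5 + 9 = 4) = 2 (attained at k = 1)
  C[2][1] = min over k of (A[2][0] + B[0][1] = 6 + 3 = 9, A[2][1] + B[1][1] = -4 + 6 = 2, A[2][2] + B[2][1] = -5 + 0 = -5) = -5 (attained at k = 2)
  C[2][2] = min over k of (A[2][0] + B[0][2] = 6 + 2 = 8, A[2][1] + B[1][2] = -4 + -1 = -5, A[2][2] + B[2][2] = -5 + 4 = -1) = -5 (attained at k = 1)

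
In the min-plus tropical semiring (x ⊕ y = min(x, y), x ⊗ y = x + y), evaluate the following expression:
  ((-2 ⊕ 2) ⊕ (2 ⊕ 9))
((-2 ⊕ 2) ⊕ (2 ⊕ 9)) = -2

Expand innermost to outermost. Recall ⊕ takes the minimum of its arguments and ⊗ takes their sum. Working out the expression ((-2 ⊕ 2) ⊕ (2 ⊕ 9)) gives -2.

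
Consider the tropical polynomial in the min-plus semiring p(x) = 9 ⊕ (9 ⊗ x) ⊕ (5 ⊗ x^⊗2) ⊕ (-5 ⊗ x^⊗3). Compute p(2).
p(2) = 1

A tropical monomial a ⊗ x^⊗i evaluates to a + i · x. Evaluating each term at x = 2:
  Term 0 contributes 9 + 0 · 2 = 9
  Term 1 contributes 9 + 1 · 2 = 11
  Term 2 contributes 5 + 2 · 2 = 9
  Term 3 contributes -5 + 3 · 2 = 1
p(2) = ⊕ of these = min[9, 11, 9, 1] = 1.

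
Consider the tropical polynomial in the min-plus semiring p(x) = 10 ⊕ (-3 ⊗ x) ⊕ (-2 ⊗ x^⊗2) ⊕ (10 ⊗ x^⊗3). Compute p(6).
p(6) = 3

A tropical monomial a ⊗ x^⊗i evaluates to a + i · x. Evaluating each term at x = 6:
  Term 0 contributes 10 + 0 · 6 = 10
  Term 1 contributes -3 + 1 · 6 = 3
  Term 2 contributes -2 + 2 · 6 = 10
  Term 3 contributes 10 + 3 · 6 = 28
p(6) = ⊕ of these = min[10, 3, 10, 28] = 3.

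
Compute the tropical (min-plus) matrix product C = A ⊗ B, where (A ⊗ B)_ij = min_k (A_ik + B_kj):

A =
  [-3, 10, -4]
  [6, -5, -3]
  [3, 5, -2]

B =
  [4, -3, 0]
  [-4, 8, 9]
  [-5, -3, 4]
A ⊗ B =
  [-9, -7, -3]
  [-9, -6, 1]
  [-7, -5, 2]

Apply the min-plus product entry-by-entry:
  C[0][0] = min over k of (A[0][0] + B[0][0] = -3 + 4 = 1, A[0][1] + B[1][0] = 10 + -4 = 6, A[0][2] + B[2][0] = -4 + -5 = -9) = -9 (attained at k = 2)
  C[0][1] = min over k of (A[0][0] + B[0][1] = -3 + -3 = -6, A[0][1] + B[1][1] = 10 + 8 = 18, A[0][2] + B[2][1] = -4 + -3 = -7) = -7 (attained at k = 2)
  C[0][2] = min over k of (A[0][0] + B[0][2] = -3 + 0 = -3, A[0][1] + B[1][2] = 10 + 9 = 19, A[0][2] + B[2][2] = -4 + 4 = 0) = -3 (attained at k = 0)
  C[1][0] = min over k of (A[1][0] + B[0][0] = 6 + 4 = 10, A[1][1] + B[1][0] = -5 + -4 = -9, A[1][2] + B[2][0] = -3 + -5 = -8) = -9 (attained at k = 1)
  C[1][1] = min over k of (A[1][0] + B[0][1] = 6 + -3 = 3, A[1][1] + B[1][1] = -5 + 8 = 3, A[1][2] + B[2][1] = -3 + -3 = -6) = -6 (attained at k = 2)
  C[1][2] = min over k of (A[1][0] + B[0][2] = 6 + 0 = 6, A[1][1] + B[1][2] = -5 + 9 = 4, A[1][2] + B[2][2] = -3 + 4 = 1) = 1 (attained at k = 2)
  C[2][0] = min over k of (A[2][0] + B[0][0] = 3 + 4 = 7, A[2][1] + B[1][0] = 5 + -4 = 1, A[2][2] + B[2][0] = -2 + -5 = -7) = -7 (attained at k = 2)
  C[2][1] = min over k of (A[2][0] + B[0][1] = 3 + -3 = 0, A[2][1] + B[1][1] = 5 + 8 = 13, A[2][2] + B[2][1] = -2 + -3 = -5) = -5 (attained at k = 2)
  C[2][2] = min over k of (A[2][0] + B[0][2] = 3 + 0 = 3, A[2][1] + B[1][2] = 5 + 9 = 14, A[2][2] + B[2][2] = -2 + 4 = 2) = 2 (attained at k = 2)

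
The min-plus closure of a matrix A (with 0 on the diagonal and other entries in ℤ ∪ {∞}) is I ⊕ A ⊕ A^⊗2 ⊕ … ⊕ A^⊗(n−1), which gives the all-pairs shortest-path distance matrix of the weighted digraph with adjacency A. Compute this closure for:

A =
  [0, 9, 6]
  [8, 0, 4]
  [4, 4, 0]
Closure =
  [0, 9, 6]
  [8, 0, 4]
  [4, 4, 0]

This is the Floyd-Warshall all-pairs shortest-path computation. For each intermediate vertex k = 0, 1, …, 2, update dist[i][j] ← min(dist[i][j], dist[i][k] + dist[k][j]). The final matrix gives, for each (i, j), the minimum total weight of any directed path from i to j (possibly empty when i = j).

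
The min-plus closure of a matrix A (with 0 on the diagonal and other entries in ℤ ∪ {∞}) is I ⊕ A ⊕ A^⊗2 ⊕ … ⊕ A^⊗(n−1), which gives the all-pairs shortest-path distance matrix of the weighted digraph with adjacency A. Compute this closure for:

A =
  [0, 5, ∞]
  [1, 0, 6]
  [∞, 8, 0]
Closure =
  [0, 5, 11]
  [1, 0, 6]
  [9, 8, 0]

This is the Floyd-Warshall all-pairs shortest-path computation. For each intermediate vertex k = 0, 1, …, 2, update dist[i][j] ← min(dist[i][j], dist[i][k] + dist[k][j]). The final matrix gives, for each (i, j), the minimum total weight of any directed path from i to j (possibly empty when i = j).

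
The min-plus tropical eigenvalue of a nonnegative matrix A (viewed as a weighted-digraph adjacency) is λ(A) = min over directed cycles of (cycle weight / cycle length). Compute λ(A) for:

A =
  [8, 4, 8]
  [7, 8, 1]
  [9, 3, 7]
λ(A) = 2

Enumerate directed cycles and compute their means (weight / length). Sample:
  cycle 0 → 0: weight = 8, length = 1, mean = 8/1 ≈ 8.000
  cycle 1 → 1: weight = 8, length = 1, mean = 8/1 ≈ 8.000
  cycle 2 → 2: weight = 7, length = 1, mean = 7/1 ≈ 7.000
  cycle 0 → 1 → 0: weight = 11, length = 2, mean = 11/2 ≈ 5.500
  cycle 0 → 2 → 0: weight = 17, length = 2, mean = 17/2 ≈ 8.500
  cycle 1 → 0 → 1: weight = 11, length = 2, mean = 11/2 ≈ 5.500
Minimum mean = 2.000, attained e.g. along the cycle 1 → 2 → 1 with weight 4 and length 2. So λ(A) = 4/2 = 2.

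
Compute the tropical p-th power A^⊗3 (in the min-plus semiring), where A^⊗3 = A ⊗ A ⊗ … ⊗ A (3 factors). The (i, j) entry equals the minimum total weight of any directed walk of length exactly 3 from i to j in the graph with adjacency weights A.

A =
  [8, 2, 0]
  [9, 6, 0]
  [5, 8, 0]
A^⊗3 =
  [5, 7, 0]
  [5, 7, 0]
  [5, 7, 0]

Each entry (A^⊗3)_ij equals the minimum over all length-3 walks i = v_0 → v_1 → … → v_3 = j of Σ_t A[v_t][v_{t+1}]. For example, for (i, j) = (0, 2) we minimise over 9 possible intermediate vertex sequences; the minimum is 0, attained along the walk 0 → 2 → 2 → 2.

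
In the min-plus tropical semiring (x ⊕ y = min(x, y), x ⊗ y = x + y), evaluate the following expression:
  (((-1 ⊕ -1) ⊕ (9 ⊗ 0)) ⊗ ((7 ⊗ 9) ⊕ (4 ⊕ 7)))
(((-1 ⊕ -1) ⊕ (9 ⊗ 0)) ⊗ ((7 ⊗ 9) ⊕ (4 ⊕ 7))) = 3

Expand innermost to outermost. Recall ⊕ takes the minimum of its arguments and ⊗ takes their sum. Working out the expression (((-1 ⊕ -1) ⊕ (9 ⊗ 0)) ⊗ ((7 ⊗ 9) ⊕ (4 ⊕ 7))) gives 3.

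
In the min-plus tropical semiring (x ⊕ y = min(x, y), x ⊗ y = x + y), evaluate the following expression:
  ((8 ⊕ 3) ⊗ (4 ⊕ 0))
((8 ⊕ 3) ⊗ (4 ⊕ 0)) = 3

Expand innermost to outermost. Recall ⊕ takes the minimum of its arguments and ⊗ takes their sum. Working out the expression ((8 ⊕ 3) ⊗ (4 ⊕ 0)) gives 3.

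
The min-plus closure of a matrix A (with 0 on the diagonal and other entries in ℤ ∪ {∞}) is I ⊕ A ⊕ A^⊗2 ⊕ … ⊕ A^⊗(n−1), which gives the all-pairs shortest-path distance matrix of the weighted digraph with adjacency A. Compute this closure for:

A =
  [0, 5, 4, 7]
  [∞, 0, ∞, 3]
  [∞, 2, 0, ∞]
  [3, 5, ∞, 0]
Closure =
  [0, 5, 4, 7]
  [6, 0, 10, 3]
  [8, 2, 0, 5]
  [3, 5, 7, 0]

This is the Floyd-Warshall all-pairs shortest-path computation. For each intermediate vertex k = 0, 1, …, 3, update dist[i][j] ← min(dist[i][j], dist[i][k] + dist[k][j]). The final matrix gives, for each (i, j), the minimum total weight of any directed path from i to j (possibly empty when i = j).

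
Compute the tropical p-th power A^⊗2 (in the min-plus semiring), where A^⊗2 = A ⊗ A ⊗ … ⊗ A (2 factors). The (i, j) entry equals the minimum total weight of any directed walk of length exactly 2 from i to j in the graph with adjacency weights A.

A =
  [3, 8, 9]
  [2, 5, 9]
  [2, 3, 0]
A^⊗2 =
  [6, 11, 9]
  [5, 10, 9]
  [2, 3, 0]

Each entry (A^⊗2)_ij equals the minimum over all length-2 walks i = v_0 → v_1 → … → v_2 = j of Σ_t A[v_t][v_{t+1}]. For example, for (i, j) = (0, 2) we minimise over 3 possible intermediate vertex sequences; the minimum is 9, attained along the walk 0 → 2 → 2.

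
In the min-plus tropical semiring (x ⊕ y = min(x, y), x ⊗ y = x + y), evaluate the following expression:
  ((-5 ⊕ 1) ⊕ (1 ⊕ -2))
((-5 ⊕ 1) ⊕ (1 ⊕ -2)) = -5

Expand innermost to outermost. Recall ⊕ takes the minimum of its arguments and ⊗ takes their sum. Working out the expression ((-5 ⊕ 1) ⊕ (1 ⊕ -2)) gives -5.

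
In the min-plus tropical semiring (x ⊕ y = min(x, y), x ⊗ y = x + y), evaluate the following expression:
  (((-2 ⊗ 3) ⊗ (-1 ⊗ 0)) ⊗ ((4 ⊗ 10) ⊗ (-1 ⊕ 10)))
(((-2 ⊗ 3) ⊗ (-1 ⊗ 0)) ⊗ ((4 ⊗ 10) ⊗ (-1 ⊕ 10))) = 13

Expand innermost to outermost. Recall ⊕ takes the minimum of its arguments and ⊗ takes their sum. Working out the expression (((-2 ⊗ 3) ⊗ (-1 ⊗ 0)) ⊗ ((4 ⊗ 10) ⊗ (-1 ⊕ 10))) gives 13.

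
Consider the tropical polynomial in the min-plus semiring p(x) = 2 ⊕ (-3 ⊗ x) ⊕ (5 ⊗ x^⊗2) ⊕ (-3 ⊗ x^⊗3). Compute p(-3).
p(-3) = -12

A tropical monomial a ⊗ x^⊗i evaluates to a + i · x. Evaluating each term at x = -3:
  Term 0 contributes 2 + 0 · -3 = 2
  Term 1 contributes -3 + 1 · -3 = -6
  Term 2 contributes 5 + 2 · -3 = -1
  Term 3 contributes -3 + 3 · -3 = -12
p(-3) = ⊕ of these = min[2, -6, -1, -12] = -12.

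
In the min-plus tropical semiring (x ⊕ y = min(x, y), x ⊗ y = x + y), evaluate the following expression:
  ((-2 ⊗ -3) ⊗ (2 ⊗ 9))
((-2 ⊗ -3) ⊗ (2 ⊗ 9)) = 6

Expand innermost to outermost. Recall ⊕ takes the minimum of its arguments and ⊗ takes their sum. Working out the expression ((-2 ⊗ -3) ⊗ (2 ⊗ 9)) gives 6.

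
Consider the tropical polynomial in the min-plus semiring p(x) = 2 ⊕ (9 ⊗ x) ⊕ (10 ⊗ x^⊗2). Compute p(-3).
p(-3) = 2

A tropical monomial a ⊗ x^⊗i evaluates to a + i · x. Evaluating each term at x = -3:
  Term 0 contributes 2 + 0 · -3 = 2
  Term 1 contributes 9 + 1 · -3 = 6
  Term 2 contributes 10 + 2 · -3 = 4
p(-3) = ⊕ of these = min[2, 6, 4] = 2.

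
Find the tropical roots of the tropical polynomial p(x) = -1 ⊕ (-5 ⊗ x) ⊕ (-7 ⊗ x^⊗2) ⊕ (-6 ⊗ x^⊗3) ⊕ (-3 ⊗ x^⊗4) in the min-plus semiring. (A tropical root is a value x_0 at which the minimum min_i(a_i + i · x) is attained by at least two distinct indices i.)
Roots: {-3, -1, 2, 4}

Each tropical root is a break point of the lower envelope of the lines y = a_i + i · x (there are 5 lines, with slopes 0, 1, ..., 4). Only the lines that attain the minimum somewhere contribute to roots; other lines are dominated. Here the surviving (envelope) indices are i = 4, i = 3, i = 2, i = 1, i = 0.
Intersections between consecutive envelope lines give the roots: for adjacent envelope indices i < j the intersection is x = (a_i − a_j) / (j − i). Reading off the sorted break points: {-3, -1, 2, 4}.
Verification: at each break x_0, at least two indices attain the minimum of min_i(a_i + i · x_0).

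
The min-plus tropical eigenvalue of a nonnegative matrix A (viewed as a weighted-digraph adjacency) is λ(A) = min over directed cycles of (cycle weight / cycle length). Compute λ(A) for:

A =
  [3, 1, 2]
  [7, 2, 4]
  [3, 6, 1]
λ(A) = 1

Enumerate directed cycles and compute their means (weight / length). Sample:
  cycle 0 → 0: weight = 3, length = 1, mean = 3/1 ≈ 3.000
  cycle 1 → 1: weight = 2, length = 1, mean = 2/1 ≈ 2.000
  cycle 2 → 2: weight = 1, length = 1, mean = 1/1 ≈ 1.000
  cycle 0 → 1 → 0: weight = 8, length = 2, mean = 8/2 ≈ 4.000
  cycle 0 → 2 → 0: weight = 5, length = 2, mean = 5/2 ≈ 2.500
  cycle 1 → 0 → 1: weight = 8, length = 2, mean = 8/2 ≈ 4.000
Minimum mean = 1.000, attained e.g. along the cycle 2 → 2 with weight 1 and length 1. So λ(A) = 1/1 = 1.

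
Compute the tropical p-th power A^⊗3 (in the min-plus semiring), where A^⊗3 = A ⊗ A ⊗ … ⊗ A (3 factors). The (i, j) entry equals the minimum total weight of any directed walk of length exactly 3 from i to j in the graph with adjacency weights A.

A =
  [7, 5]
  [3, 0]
A^⊗3 =
  [8, 5]
  [3, 0]

Each entry (A^⊗3)_ij equals the minimum over all length-3 walks i = v_0 → v_1 → … → v_3 = j of Σ_t A[v_t][v_{t+1}]. For example, for (i, j) = (0, 1) we minimise over 4 possible intermediate vertex sequences; the minimum is 5, attained along the walk 0 → 1 → 1 → 1.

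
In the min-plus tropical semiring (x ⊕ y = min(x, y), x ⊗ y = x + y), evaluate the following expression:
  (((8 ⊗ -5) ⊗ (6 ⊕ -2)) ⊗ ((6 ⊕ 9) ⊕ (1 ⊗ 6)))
(((8 ⊗ -5) ⊗ (6 ⊕ -2)) ⊗ ((6 ⊕ 9) ⊕ (1 ⊗ 6))) = 7

Expand innermost to outermost. Recall ⊕ takes the minimum of its arguments and ⊗ takes their sum. Working out the expression (((8 ⊗ -5) ⊗ (6 ⊕ -2)) ⊗ ((6 ⊕ 9) ⊕ (1 ⊗ 6))) gives 7.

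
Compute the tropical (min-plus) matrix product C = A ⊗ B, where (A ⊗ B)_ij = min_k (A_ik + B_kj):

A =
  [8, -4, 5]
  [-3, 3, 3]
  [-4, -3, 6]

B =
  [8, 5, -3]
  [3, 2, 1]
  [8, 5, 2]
A ⊗ B =
  [-1, -2, -3]
  [5, 2, -6]
  [0, -1, -7]

Apply the min-plus product entry-by-entry:
  C[0][0] = min over k of (A[0][0] + B[0][0] = 8 + 8 = 16, A[0][1] + B[1][0] = -4 + 3 = -1, A[0][2] + B[2][0] = 5 + 8 = 13) = -1 (attained at k = 1)
  C[0][1] = min over k of (A[0][0] + B[0][1] = 8 + 5 = 13, A[0][1] + B[1][1] = -4 + 2 = -2, A[0][2] + B[2][1] = 5 + 5 = 10) = -2 (attained at k = 1)
  C[0][2] = min over k of (A[0][0] + B[0][2] = 8 + -3 = 5, A[0][1] + B[1][2] = -4 + 1 = -3, A[0][2] + B[2][2] = 5 + 2 = 7) = -3 (attained at k = 1)
  C[1][0] = min over k of (A[1][0] + B[0][0] = -3 + 8 = 5, A[1][1] + B[1][0] = 3 + 3 = 6, A[1][2] + B[2][0] = 3 + 8 = 11) = 5 (attained at k = 0)
  C[1][1] = min over k of (A[1][0] + B[0][1] = -3 + 5 = 2, A[1][1] + B[1][1] = 3 + 2 = 5, A[1][2] + B[2][1] = 3 + 5 = 8) = 2 (attained at k = 0)
  C[1][2] = min over k of (A[1][0] + B[0][2] = -3 + -3 = -6, A[1][1] + B[1][2] = 3 + 1 = 4, A[1][2] + B[2][2] = 3 + 2 = 5) = -6 (attained at k = 0)
  C[2][0] = min over k of (A[2][0] + B[0][0] = -4 + 8 = 4, A[2][1] + B[1][0] = -3 + 3 = 0, A[2][2] + B[2][0] = 6 + 8 = 14) = 0 (attained at k = 1)
  C[2][1] = min over k of (A[2][0] + B[0][1] = -4 + 5 = 1, A[2][1] + B[1][1] = -3 + 2 = -1, A[2][2] + B[2][1] = 6 + 5 = 11) = -1 (attained at k = 1)
  C[2][2] = min over k of (A[2][0] + B[0][2] = -4 + -3 = -7, A[2][1] + B[1][2] = -3 + 1 = -2, A[2][2] + B[2][2] = 6 + 2 = 8) = -7 (attained at k = 0)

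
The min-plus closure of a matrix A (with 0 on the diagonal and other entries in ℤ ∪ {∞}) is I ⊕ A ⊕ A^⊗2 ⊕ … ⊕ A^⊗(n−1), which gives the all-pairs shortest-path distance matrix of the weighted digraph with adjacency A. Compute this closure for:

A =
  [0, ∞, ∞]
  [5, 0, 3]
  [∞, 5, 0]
Closure =
  [0, ∞, ∞]
  [5, 0, 3]
  [10, 5, 0]

This is the Floyd-Warshall all-pairs shortest-path computation. For each intermediate vertex k = 0, 1, …, 2, update dist[i][j] ← min(dist[i][j], dist[i][k] + dist[k][j]). The final matrix gives, for each (i, j), the minimum total weight of any directed path from i to j (possibly empty when i = j).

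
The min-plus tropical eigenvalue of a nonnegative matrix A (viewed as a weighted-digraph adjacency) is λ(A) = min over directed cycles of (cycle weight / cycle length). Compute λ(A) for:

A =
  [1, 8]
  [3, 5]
λ(A) = 1

Enumerate directed cycles and compute their means (weight / length). Sample:
  cycle 0 → 0: weight = 1, length = 1, mean = 1/1 ≈ 1.000
  cycle 1 → 1: weight = 5, length = 1, mean = 5/1 ≈ 5.000
  cycle 0 → 1 → 0: weight = 11, length = 2, mean = 11/2 ≈ 5.500
  cycle 1 → 0 → 1: weight = 11, length = 2, mean = 11/2 ≈ 5.500
Minimum mean = 1.000, attained e.g. along the cycle 0 → 0 with weight 1 and length 1. So λ(A) = 1/1 = 1.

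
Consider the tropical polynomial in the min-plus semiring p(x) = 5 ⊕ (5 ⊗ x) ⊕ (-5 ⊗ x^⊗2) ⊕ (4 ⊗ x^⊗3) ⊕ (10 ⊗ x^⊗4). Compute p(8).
p(8) = 5

A tropical monomial a ⊗ x^⊗i evaluates to a + i · x. Evaluating each term at x = 8:
  Term 0 contributes 5 + 0 · 8 = 5
  Term 1 contributes 5 + 1 · 8 = 13
  Term 2 contributes -5 + 2 · 8 = 11
  Term 3 contributes 4 + 3 · 8 = 28
  Term 4 contributes 10 + 4 · 8 = 42
p(8) = ⊕ of these = min[5, 13, 11, 28, 42] = 5.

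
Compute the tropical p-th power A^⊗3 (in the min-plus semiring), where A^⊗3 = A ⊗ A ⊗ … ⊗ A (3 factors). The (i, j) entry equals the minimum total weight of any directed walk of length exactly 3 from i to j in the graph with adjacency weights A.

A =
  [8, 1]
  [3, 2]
A^⊗3 =
  [6, 5]
  [7, 6]

Each entry (A^⊗3)_ij equals the minimum over all length-3 walks i = v_0 → v_1 → … → v_3 = j of Σ_t A[v_t][v_{t+1}]. For example, for (i, j) = (0, 1) we minimise over 4 possible intermediate vertex sequences; the minimum is 5, attained along the walk 0 → 1 → 0 → 1.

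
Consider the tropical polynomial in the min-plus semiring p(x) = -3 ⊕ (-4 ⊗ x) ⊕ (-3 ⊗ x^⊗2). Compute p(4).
p(4) = -3

A tropical monomial a ⊗ x^⊗i evaluates to a + i · x. Evaluating each term at x = 4:
  Term 0 contributes -3 + 0 · 4 = -3
  Term 1 contributes -4 + 1 · 4 = 0
  Term 2 contributes -3 + 2 · 4 = 5
p(4) = ⊕ of these = min[-3, 0, 5] = -3.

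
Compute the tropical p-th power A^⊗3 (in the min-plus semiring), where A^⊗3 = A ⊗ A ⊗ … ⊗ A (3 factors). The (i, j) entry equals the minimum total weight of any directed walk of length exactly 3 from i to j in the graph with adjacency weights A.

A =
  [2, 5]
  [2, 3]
A^⊗3 =
  [6, 9]
  [6, 9]

Each entry (A^⊗3)_ij equals the minimum over all length-3 walks i = v_0 → v_1 → … → v_3 = j of Σ_t A[v_t][v_{t+1}]. For example, for (i, j) = (0, 1) we minimise over 4 possible intermediate vertex sequences; the minimum is 9, attained along the walk 0 → 0 → 0 → 1.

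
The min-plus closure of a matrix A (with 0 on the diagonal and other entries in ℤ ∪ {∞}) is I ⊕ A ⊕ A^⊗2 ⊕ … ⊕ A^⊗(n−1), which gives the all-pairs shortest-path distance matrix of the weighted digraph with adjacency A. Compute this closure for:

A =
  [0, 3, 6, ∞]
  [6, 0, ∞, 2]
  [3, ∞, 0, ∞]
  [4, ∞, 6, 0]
Closure =
  [0, 3, 6, 5]
  [6, 0, 8, 2]
  [3, 6, 0, 8]
  [4, 7, 6, 0]

This is the Floyd-Warshall all-pairs shortest-path computation. For each intermediate vertex k = 0, 1, …, 3, update dist[i][j] ← min(dist[i][j], dist[i][k] + dist[k][j]). The final matrix gives, for each (i, j), the minimum total weight of any directed path from i to j (possibly empty when i = j).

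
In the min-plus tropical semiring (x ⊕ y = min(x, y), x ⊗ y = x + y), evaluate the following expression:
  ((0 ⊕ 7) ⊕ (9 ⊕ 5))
((0 ⊕ 7) ⊕ (9 ⊕ 5)) = 0

Expand innermost to outermost. Recall ⊕ takes the minimum of its arguments and ⊗ takes their sum. Working out the expression ((0 ⊕ 7) ⊕ (9 ⊕ 5)) gives 0.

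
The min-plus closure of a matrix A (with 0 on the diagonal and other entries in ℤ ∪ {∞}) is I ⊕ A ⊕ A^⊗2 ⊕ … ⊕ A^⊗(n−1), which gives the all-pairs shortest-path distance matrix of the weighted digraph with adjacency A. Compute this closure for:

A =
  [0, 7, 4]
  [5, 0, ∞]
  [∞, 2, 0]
Closure =
  [0, 6, 4]
  [5, 0, 9]
  [7, 2, 0]

This is the Floyd-Warshall all-pairs shortest-path computation. For each intermediate vertex k = 0, 1, …, 2, update dist[i][j] ← min(dist[i][j], dist[i][k] + dist[k][j]). The final matrix gives, for each (i, j), the minimum total weight of any directed path from i to j (possibly empty when i = j).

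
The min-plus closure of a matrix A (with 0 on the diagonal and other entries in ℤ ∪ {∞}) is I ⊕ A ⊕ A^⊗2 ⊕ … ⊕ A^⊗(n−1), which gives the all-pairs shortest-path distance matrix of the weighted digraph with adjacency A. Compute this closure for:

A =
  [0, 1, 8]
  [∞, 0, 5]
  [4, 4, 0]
Closure =
  [0, 1, 6]
  [9, 0, 5]
  [4, 4, 0]

This is the Floyd-Warshall all-pairs shortest-path computation. For each intermediate vertex k = 0, 1, …, 2, update dist[i][j] ← min(dist[i][j], dist[i][k] + dist[k][j]). The final matrix gives, for each (i, j), the minimum total weight of any directed path from i to j (possibly empty when i = j).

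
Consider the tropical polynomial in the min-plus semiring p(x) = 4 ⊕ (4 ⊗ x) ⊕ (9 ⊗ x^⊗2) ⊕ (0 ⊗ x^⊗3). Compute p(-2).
p(-2) = -6

A tropical monomial a ⊗ x^⊗i evaluates to a + i · x. Evaluating each term at x = -2:
  Term 0 contributes 4 + 0 · -2 = 4
  Term 1 contributes 4 + 1 · -2 = 2
  Term 2 contributes 9 + 2 · -2 = 5
  Term 3 contributes 0 + 3 · -2 = -6
p(-2) = ⊕ of these = min[4, 2, 5, -6] = -6.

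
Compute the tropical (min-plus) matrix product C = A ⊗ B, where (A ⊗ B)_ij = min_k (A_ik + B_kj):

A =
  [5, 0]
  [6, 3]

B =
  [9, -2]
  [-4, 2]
A ⊗ B =
  [-4, 2]
  [-1, 4]

Apply the min-plus product entry-by-entry:
  C[0][0] = min over k of (A[0][0] + B[0][0] = 5 + 9 = 14, A[0][1] + B[1][0] = 0 + -4 = -4) = -4 (attained at k = 1)
  C[0][1] = min over k of (A[0][0] + B[0][1] = 5 + -2 = 3, A[0][1] + B[1][1] = 0 + 2 = 2) = 2 (attained at k = 1)
  C[1][0] = min over k of (A[1][0] + B[0][0] = 6 + 9 = 15, A[1][1] + B[1][0] = 3 + -4 = -1) = -1 (attained at k = 1)
  C[1][1] = min over k of (A[1][0] + B[0][1] = 6 + -2 = 4, A[1][1] + B[1][1] = 3 + 2 = 5) = 4 (attained at k = 0)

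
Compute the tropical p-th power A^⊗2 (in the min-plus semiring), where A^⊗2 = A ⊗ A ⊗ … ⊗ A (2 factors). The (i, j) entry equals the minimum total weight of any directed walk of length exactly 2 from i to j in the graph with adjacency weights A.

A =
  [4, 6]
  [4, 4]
A^⊗2 =
  [8, 10]
  [8, 8]

Each entry (A^⊗2)_ij equals the minimum over all length-2 walks i = v_0 → v_1 → … → v_2 = j of Σ_t A[v_t][v_{t+1}]. For example, for (i, j) = (0, 1) we minimise over 2 possible intermediate vertex sequences; the minimum is 10, attained along the walk 0 → 0 → 1.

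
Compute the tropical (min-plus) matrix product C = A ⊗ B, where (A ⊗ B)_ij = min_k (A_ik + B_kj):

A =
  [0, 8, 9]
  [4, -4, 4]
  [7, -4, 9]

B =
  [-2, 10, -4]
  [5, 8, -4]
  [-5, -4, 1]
A ⊗ B =
  [-2, 5, -4]
  [-1, 0, -8]
  [1, 4, -8]

Apply the min-plus product entry-by-entry:
  C[0][0] = min over k of (A[0][0] + B[0][0] = 0 + -2 = -2, A[0][1] + B[1][0] = 8 + 5 = 13, A[0][2] + B[2][0] = 9 + -5 = 4) = -2 (attained at k = 0)
  C[0][1] = min over k of (A[0][0] + B[0][1] = 0 + 10 = 10, A[0][1] + B[1][1] = 8 + 8 = 16, A[0][2] + B[2][1] = 9 + -4 = 5) = 5 (attained at k = 2)
  C[0][2] = min over k of (A[0][0] + B[0][2] = 0 + -4 = -4, A[0][1] + B[1][2] = 8 + -4 = 4, A[0][2] + B[2][2] = 9 + 1 = 10) = -4 (attained at k = 0)
  C[1][0] = min over k of (A[1][0] + B[0][0] = 4 + -2 = 2, A[1][1] + B[1][0] = -4 + 5 = 1, A[1][2] + B[2][0] = 4 + -5 = -1) = -1 (attained at k = 2)
  C[1][1] = min over k of (A[1][0] + B[0][1] = 4 + 10 = 14, A[1][1] + B[1][1] = -4 + 8 = 4, A[1][2] + B[2][1] = 4 + -4 = 0) = 0 (attained at k = 2)
  C[1][2] = min over k of (A[1][0] + B[0][2] = 4 + -4 = 0, A[1][1] + B[1][2] = -4 + -4 = -8, A[1][2] + B[2][2] = 4 + 1 = 5) = -8 (attained at k = 1)
  C[2][0] = min over k of (A[2][0] + B[0][0] = 7 + -2 = 5, A[2][1] + B[1][0] = -4 + 5 = 1, A[2][2] + B[2][0] = 9 + -5 = 4) = 1 (attained at k = 1)
  C[2][1] = min over k of (A[2][0] + B[0][1] = 7 + 10 = 17, A[2][1] + B[1][1] = -4 + 8 = 4, A[2][2] + B[2][1] = 9 + -4 = 5) = 4 (attained at k = 1)
  C[2][2] = min over k of (A[2][0] + B[0][2] = 7 + -4 = 3, A[2][1] + B[1][2] = -4 + -4 = -8, A[2][2] + B[2][2] = 9 + 1 = 10) = -8 (attained at k = 1)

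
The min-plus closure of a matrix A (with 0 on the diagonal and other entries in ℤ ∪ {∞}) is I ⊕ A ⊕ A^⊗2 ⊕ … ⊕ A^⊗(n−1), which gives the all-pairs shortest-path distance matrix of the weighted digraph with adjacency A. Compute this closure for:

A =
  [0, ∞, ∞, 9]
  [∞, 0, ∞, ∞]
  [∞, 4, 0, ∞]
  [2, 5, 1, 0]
Closure =
  [0, 14, 10, 9]
  [∞, 0, ∞, ∞]
  [∞, 4, 0, ∞]
  [2, 5, 1, 0]

This is the Floyd-Warshall all-pairs shortest-path computation. For each intermediate vertex k = 0, 1, …, 3, update dist[i][j] ← min(dist[i][j], dist[i][k] + dist[k][j]). The final matrix gives, for each (i, j), the minimum total weight of any directed path from i to j (possibly empty when i = j).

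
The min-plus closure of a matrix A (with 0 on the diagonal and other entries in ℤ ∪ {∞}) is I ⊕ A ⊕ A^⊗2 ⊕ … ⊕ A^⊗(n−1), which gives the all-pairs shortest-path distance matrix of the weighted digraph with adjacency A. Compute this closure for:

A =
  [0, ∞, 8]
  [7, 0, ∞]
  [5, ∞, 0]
Closure =
  [0, ∞, 8]
  [7, 0, 15]
  [5, ∞, 0]

This is the Floyd-Warshall all-pairs shortest-path computation. For each intermediate vertex k = 0, 1, …, 2, update dist[i][j] ← min(dist[i][j], dist[i][k] + dist[k][j]). The final matrix gives, for each (i, j), the minimum total weight of any directed path from i to j (possibly empty when i = j).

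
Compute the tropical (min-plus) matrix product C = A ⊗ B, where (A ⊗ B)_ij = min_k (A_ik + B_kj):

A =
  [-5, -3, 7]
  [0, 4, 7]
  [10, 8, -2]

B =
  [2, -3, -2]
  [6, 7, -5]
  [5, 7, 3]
A ⊗ B =
  [-3, -8, -8]
  [2, -3, -2]
  [3, 5, 1]

Apply the min-plus product entry-by-entry:
  C[0][0] = min over k of (A[0][0] + B[0][0] = -5 + 2 = -3, A[0][1] + B[1][0] = -3 + 6 = 3, A[0][2] + B[2][0] = 7 + 5 = 12) = -3 (attained at k = 0)
  C[0][1] = min over k of (A[0][0] + B[0][1] = -5 + -3 = -8, A[0][1] + B[1][1] = -3 + 7 = 4, A[0][2] + B[2][1] = 7 + 7 = 14) = -8 (attained at k = 0)
  C[0][2] = min over k of (A[0][0] + B[0][2] = -5 + -2 = -7, A[0][1] + B[1][2] = -3 + -5 = -8, A[0][2] + B[2][2] = 7 + 3 = 10) = -8 (attained at k = 1)
  C[1][0] = min over k of (A[1][0] + B[0][0] = 0 + 2 = 2, A[1][1] + B[1][0] = 4 + 6 = 10, A[1][2] + B[2][0] = 7 + 5 = 12) = 2 (attained at k = 0)
  C[1][1] = min over k of (A[1][0] + B[0][1] = 0 + -3 = -3, A[1][1] + B[1][1] = 4 + 7 = 11, A[1][2] + B[2][1] = 7 + 7 = 14) = -3 (attained at k = 0)
  C[1][2] = min over k of (A[1][0] + B[0][2] = 0 + -2 = -2, A[1][1] + B[1][2] = 4 + -5 = -1, A[1][2] + B[2][2] = 7 + 3 = 10) = -2 (attained at k = 0)
  C[2][0] = min over k of (A[2][0] + B[0][0] = 10 + 2 = 12, A[2][1] + B[1][0] = 8 + 6 = 14, A[2][2] + B[2][0] = -2 + 5 = 3) = 3 (attained at k = 2)
  C[2][1] = min over k of (A[2][0] + B[0][1] = 10 + -3 = 7, A[2][1] + B[1][1] = 8 + 7 = 15, A[2][2] + B[2][1] = -2 + 7 = 5) = 5 (attained at k = 2)
  C[2][2] = min over k of (A[2][0] + B[0][2] = 10 + -2 = 8, A[2][1] + B[1][2] = 8 + -5 = 3, A[2][2] + B[2][2] = -2 + 3 = 1) = 1 (attained at k = 2)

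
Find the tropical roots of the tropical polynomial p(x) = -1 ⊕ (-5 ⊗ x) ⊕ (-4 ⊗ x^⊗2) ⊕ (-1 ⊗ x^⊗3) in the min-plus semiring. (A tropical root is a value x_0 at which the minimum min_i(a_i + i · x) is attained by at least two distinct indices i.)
Roots: {-3, -1, 4}

Each tropical root is a break point of the lower envelope of the lines y = a_i + i · x (there are 4 lines, with slopes 0, 1, ..., 3). Only the lines that attain the minimum somewhere contribute to roots; other lines are dominated. Here the surviving (envelope) indices are i = 3, i = 2, i = 1, i = 0.
Intersections between consecutive envelope lines give the roots: for adjacent envelope indices i < j the intersection is x = (a_i − a_j) / (j − i). Reading off the sorted break points: {-3, -1, 4}.
Verification: at each break x_0, at least two indices attain the minimum of min_i(a_i + i · x_0).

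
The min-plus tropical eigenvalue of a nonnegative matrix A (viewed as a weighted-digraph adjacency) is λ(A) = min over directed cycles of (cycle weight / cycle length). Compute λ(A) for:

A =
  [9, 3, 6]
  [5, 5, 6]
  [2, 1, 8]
λ(A) = 7/2

Enumerate directed cycles and compute their means (weight / length). Sample:
  cycle 0 → 0: weight = 9, length = 1, mean = 9/1 ≈ 9.000
  cycle 1 → 1: weight = 5, length = 1, mean = 5/1 ≈ 5.000
  cycle 2 → 2: weight = 8, length = 1, mean = 8/1 ≈ 8.000
  cycle 0 → 1 → 0: weight = 8, length = 2, mean = 8/2 ≈ 4.000
  cycle 0 → 2 → 0: weight = 8, length = 2, mean = 8/2 ≈ 4.000
  cycle 1 → 0 → 1: weight = 8, length = 2, mean = 8/2 ≈ 4.000
Minimum mean = 3.500, attained e.g. along the cycle 1 → 2 → 1 with weight 7 and length 2. So λ(A) = 7/2 = 7/2.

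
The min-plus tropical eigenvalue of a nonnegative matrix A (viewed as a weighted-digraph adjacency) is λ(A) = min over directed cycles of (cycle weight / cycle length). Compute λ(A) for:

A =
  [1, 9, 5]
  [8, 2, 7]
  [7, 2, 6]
λ(A) = 1

Enumerate directed cycles and compute their means (weight / length). Sample:
  cycle 0 → 0: weight = 1, length = 1, mean = 1/1 ≈ 1.000
  cycle 1 → 1: weight = 2, length = 1, mean = 2/1 ≈ 2.000
  cycle 2 → 2: weight = 6, length = 1, mean = 6/1 ≈ 6.000
  cycle 0 → 1 → 0: weight = 17, length = 2, mean = 17/2 ≈ 8.500
  cycle 0 → 2 → 0: weight = 12, length = 2, mean = 12/2 ≈ 6.000
  cycle 1 → 0 → 1: weight = 17, length = 2, mean = 17/2 ≈ 8.500
Minimum mean = 1.000, attained e.g. along the cycle 0 → 0 with weight 1 and length 1. So λ(A) = 1/1 = 1.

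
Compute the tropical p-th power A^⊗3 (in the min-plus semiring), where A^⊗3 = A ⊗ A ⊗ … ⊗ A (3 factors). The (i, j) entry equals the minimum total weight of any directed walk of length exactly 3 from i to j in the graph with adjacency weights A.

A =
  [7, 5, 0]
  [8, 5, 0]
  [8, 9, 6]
A^⊗3 =
  [13, 13, 8]
  [13, 13, 8]
  [16, 17, 13]

Each entry (A^⊗3)_ij equals the minimum over all length-3 walks i = v_0 → v_1 → … → v_3 = j of Σ_t A[v_t][v_{t+1}]. For example, for (i, j) = (0, 2) we minimise over 9 possible intermediate vertex sequences; the minimum is 8, attained along the walk 0 → 2 → 0 → 2.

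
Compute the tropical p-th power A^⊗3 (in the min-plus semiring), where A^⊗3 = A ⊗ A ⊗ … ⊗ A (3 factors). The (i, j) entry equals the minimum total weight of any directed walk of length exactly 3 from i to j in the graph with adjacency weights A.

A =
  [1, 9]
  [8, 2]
A^⊗3 =
  [3, 11]
  [10, 6]

Each entry (A^⊗3)_ij equals the minimum over all length-3 walks i = v_0 → v_1 → … → v_3 = j of Σ_t A[v_t][v_{t+1}]. For example, for (i, j) = (0, 1) we minimise over 4 possible intermediate vertex sequences; the minimum is 11, attained along the walk 0 → 0 → 0 → 1.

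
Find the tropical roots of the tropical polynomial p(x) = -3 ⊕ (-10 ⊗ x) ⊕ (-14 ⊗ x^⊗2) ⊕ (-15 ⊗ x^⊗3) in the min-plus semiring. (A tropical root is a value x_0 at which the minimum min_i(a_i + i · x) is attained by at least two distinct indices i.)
Roots: {1, 4, 7}

Each tropical root is a break point of the lower envelope of the lines y = a_i + i · x (there are 4 lines, with slopes 0, 1, ..., 3). Only the lines that attain the minimum somewhere contribute to roots; other lines are dominated. Here the surviving (envelope) indices are i = 3, i = 2, i = 1, i = 0.
Intersections between consecutive envelope lines give the roots: for adjacent envelope indices i < j the intersection is x = (a_i − a_j) / (j − i). Reading off the sorted break points: {1, 4, 7}.
Verification: at each break x_0, at least two indices attain the minimum of min_i(a_i + i · x_0).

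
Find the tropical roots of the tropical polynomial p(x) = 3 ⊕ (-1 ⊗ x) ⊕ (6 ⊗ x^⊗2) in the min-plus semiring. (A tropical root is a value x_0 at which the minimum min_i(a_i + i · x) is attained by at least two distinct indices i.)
Roots: {-7, 4}

Each tropical root is a break point of the lower envelope of the lines y = a_i + i · x (there are 3 lines, with slopes 0, 1, ..., 2). Only the lines that attain the minimum somewhere contribute to roots; other lines are dominated. Here the surviving (envelope) indices are i = 2, i = 1, i = 0.
Intersections between consecutive envelope lines give the roots: for adjacent envelope indices i < j the intersection is x = (a_i − a_j) / (j − i). Reading off the sorted break points: {-7, 4}.
Verification: at each break x_0, at least two indices attain the minimum of min_i(a_i + i · x_0).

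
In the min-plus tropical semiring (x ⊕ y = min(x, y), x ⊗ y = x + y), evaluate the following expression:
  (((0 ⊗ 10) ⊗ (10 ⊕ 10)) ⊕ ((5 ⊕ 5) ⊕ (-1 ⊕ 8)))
(((0 ⊗ 10) ⊗ (10 ⊕ 10)) ⊕ ((5 ⊕ 5) ⊕ (-1 ⊕ 8))) = -1

Expand innermost to outermost. Recall ⊕ takes the minimum of its arguments and ⊗ takes their sum. Working out the expression (((0 ⊗ 10) ⊗ (10 ⊕ 10)) ⊕ ((5 ⊕ 5) ⊕ (-1 ⊕ 8))) gives -1.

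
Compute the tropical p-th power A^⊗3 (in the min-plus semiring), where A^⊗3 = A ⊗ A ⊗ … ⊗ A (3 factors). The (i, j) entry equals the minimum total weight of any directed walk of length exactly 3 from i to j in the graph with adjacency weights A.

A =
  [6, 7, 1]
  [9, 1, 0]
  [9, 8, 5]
A^⊗3 =
  [15, 9, 8]
  [10, 3, 2]
  [17, 10, 9]

Each entry (A^⊗3)_ij equals the minimum over all length-3 walks i = v_0 → v_1 → … → v_3 = j of Σ_t A[v_t][v_{t+1}]. For example, for (i, j) = (0, 2) we minimise over 9 possible intermediate vertex sequences; the minimum is 8, attained along the walk 0 → 1 → 1 → 2.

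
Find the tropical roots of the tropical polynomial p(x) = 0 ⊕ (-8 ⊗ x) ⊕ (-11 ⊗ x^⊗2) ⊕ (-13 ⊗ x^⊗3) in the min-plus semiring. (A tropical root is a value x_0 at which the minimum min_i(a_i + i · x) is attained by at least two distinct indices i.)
Roots: {2, 3, 8}

Each tropical root is a break point of the lower envelope of the lines y = a_i + i · x (there are 4 lines, with slopes 0, 1, ..., 3). Only the lines that attain the minimum somewhere contribute to roots; other lines are dominated. Here the surviving (envelope) indices are i = 3, i = 2, i = 1, i = 0.
Intersections between consecutive envelope lines give the roots: for adjacent envelope indices i < j the intersection is x = (a_i − a_j) / (j − i). Reading off the sorted break points: {2, 3, 8}.
Verification: at each break x_0, at least two indices attain the minimum of min_i(a_i + i · x_0).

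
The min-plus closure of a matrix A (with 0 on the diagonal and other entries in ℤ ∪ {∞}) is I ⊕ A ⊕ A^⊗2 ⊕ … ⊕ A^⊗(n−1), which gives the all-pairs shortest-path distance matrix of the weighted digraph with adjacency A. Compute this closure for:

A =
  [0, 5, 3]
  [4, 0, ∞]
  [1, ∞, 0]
Closure =
  [0, 5, 3]
  [4, 0, 7]
  [1, 6, 0]

This is the Floyd-Warshall all-pairs shortest-path computation. For each intermediate vertex k = 0, 1, …, 2, update dist[i][j] ← min(dist[i][j], dist[i][k] + dist[k][j]). The final matrix gives, for each (i, j), the minimum total weight of any directed path from i to j (possibly empty when i = j).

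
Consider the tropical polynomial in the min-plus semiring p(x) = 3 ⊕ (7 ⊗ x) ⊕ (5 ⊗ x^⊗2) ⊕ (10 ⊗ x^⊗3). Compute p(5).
p(5) = 3

A tropical monomial a ⊗ x^⊗i evaluates to a + i · x. Evaluating each term at x = 5:
  Term 0 contributes 3 + 0 · 5 = 3
  Term 1 contributes 7 + 1 · 5 = 12
  Term 2 contributes 5 + 2 · 5 = 15
  Term 3 contributes 10 + 3 · 5 = 25
p(5) = ⊕ of these = min[3, 12, 15, 25] = 3.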